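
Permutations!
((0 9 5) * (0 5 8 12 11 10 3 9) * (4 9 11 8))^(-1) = (3 10 11)(4 9)(8 12)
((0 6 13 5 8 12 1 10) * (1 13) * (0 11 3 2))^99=(0 6 1 10 11 3 2)(5 13 12 8)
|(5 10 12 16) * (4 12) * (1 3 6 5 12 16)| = 8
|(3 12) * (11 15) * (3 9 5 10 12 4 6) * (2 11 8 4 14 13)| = |(2 11 15 8 4 6 3 14 13)(5 10 12 9)| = 36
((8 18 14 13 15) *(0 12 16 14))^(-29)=((0 12 16 14 13 15 8 18))^(-29)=(0 14 8 12 13 18 16 15)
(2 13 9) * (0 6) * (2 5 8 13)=(0 6)(5 8 13 9)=[6, 1, 2, 3, 4, 8, 0, 7, 13, 5, 10, 11, 12, 9]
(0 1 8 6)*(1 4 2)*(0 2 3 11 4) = (1 8 6 2)(3 11 4) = [0, 8, 1, 11, 3, 5, 2, 7, 6, 9, 10, 4]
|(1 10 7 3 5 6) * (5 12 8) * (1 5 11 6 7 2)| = |(1 10 2)(3 12 8 11 6 5 7)| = 21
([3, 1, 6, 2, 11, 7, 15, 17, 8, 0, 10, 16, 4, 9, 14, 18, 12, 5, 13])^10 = (0 2 15 13)(3 6 18 9)(4 16)(5 7 17)(11 12)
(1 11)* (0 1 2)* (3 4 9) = [1, 11, 0, 4, 9, 5, 6, 7, 8, 3, 10, 2] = (0 1 11 2)(3 4 9)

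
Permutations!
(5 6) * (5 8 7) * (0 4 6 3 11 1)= (0 4 6 8 7 5 3 11 1)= [4, 0, 2, 11, 6, 3, 8, 5, 7, 9, 10, 1]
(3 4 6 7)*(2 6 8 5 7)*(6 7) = (2 7 3 4 8 5 6) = [0, 1, 7, 4, 8, 6, 2, 3, 5]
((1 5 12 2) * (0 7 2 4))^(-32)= (0 1 4 2 12 7 5)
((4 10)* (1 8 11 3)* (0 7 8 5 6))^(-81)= (0 6 5 1 3 11 8 7)(4 10)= ((0 7 8 11 3 1 5 6)(4 10))^(-81)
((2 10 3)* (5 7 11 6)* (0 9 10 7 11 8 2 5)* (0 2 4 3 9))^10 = ((2 7 8 4 3 5 11 6)(9 10))^10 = (2 8 3 11)(4 5 6 7)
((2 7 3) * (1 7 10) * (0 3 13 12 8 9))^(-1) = ((0 3 2 10 1 7 13 12 8 9))^(-1) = (0 9 8 12 13 7 1 10 2 3)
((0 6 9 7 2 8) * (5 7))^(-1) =(0 8 2 7 5 9 6)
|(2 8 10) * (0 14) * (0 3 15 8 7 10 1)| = 6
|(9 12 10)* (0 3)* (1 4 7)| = 6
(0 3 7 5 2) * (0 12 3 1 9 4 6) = (0 1 9 4 6)(2 12 3 7 5) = [1, 9, 12, 7, 6, 2, 0, 5, 8, 4, 10, 11, 3]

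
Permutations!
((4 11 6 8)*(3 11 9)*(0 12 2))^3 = (12)(3 8)(4 11)(6 9)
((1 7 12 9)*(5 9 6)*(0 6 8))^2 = (0 5 1 12)(6 9 7 8)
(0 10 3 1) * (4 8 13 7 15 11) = [10, 0, 2, 1, 8, 5, 6, 15, 13, 9, 3, 4, 12, 7, 14, 11] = (0 10 3 1)(4 8 13 7 15 11)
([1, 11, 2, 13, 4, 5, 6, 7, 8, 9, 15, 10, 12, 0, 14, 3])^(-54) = (0 11 15 13 1 10 3)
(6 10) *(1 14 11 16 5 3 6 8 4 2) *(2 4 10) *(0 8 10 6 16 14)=(0 8 6 2 1)(3 16 5)(11 14)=[8, 0, 1, 16, 4, 3, 2, 7, 6, 9, 10, 14, 12, 13, 11, 15, 5]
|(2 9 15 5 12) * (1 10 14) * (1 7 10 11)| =30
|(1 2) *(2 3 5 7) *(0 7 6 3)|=12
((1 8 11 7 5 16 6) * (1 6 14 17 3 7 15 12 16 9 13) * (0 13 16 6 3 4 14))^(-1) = (0 16 9 5 7 3 6 12 15 11 8 1 13)(4 17 14)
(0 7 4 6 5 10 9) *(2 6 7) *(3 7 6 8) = (0 2 8 3 7 4 6 5 10 9) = [2, 1, 8, 7, 6, 10, 5, 4, 3, 0, 9]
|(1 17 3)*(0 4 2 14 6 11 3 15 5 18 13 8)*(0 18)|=33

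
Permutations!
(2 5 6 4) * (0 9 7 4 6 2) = (0 9 7 4)(2 5) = [9, 1, 5, 3, 0, 2, 6, 4, 8, 7]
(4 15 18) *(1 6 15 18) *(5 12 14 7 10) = (1 6 15)(4 18)(5 12 14 7 10) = [0, 6, 2, 3, 18, 12, 15, 10, 8, 9, 5, 11, 14, 13, 7, 1, 16, 17, 4]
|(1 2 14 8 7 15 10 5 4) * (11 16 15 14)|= |(1 2 11 16 15 10 5 4)(7 14 8)|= 24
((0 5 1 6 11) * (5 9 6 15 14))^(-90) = (0 6)(1 14)(5 15)(9 11)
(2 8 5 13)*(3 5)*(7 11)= (2 8 3 5 13)(7 11)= [0, 1, 8, 5, 4, 13, 6, 11, 3, 9, 10, 7, 12, 2]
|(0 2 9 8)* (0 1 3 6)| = |(0 2 9 8 1 3 6)| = 7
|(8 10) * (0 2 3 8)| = 5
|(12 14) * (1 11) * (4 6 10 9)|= 4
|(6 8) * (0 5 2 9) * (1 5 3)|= |(0 3 1 5 2 9)(6 8)|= 6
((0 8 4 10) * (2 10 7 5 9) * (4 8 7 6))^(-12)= ((0 7 5 9 2 10)(4 6))^(-12)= (10)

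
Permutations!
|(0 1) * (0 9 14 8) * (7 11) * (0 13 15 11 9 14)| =|(0 1 14 8 13 15 11 7 9)| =9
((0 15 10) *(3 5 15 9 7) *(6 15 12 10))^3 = (0 3 10 7 12 9 5)(6 15)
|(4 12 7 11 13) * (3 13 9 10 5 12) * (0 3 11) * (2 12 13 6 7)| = 12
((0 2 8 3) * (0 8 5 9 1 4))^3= (0 9)(1 2)(3 8)(4 5)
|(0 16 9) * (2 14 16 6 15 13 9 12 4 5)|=|(0 6 15 13 9)(2 14 16 12 4 5)|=30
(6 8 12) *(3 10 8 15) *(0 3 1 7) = [3, 7, 2, 10, 4, 5, 15, 0, 12, 9, 8, 11, 6, 13, 14, 1] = (0 3 10 8 12 6 15 1 7)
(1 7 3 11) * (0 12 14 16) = (0 12 14 16)(1 7 3 11) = [12, 7, 2, 11, 4, 5, 6, 3, 8, 9, 10, 1, 14, 13, 16, 15, 0]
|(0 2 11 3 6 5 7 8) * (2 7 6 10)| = 12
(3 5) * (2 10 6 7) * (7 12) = [0, 1, 10, 5, 4, 3, 12, 2, 8, 9, 6, 11, 7] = (2 10 6 12 7)(3 5)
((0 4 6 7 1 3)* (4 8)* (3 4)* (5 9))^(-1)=(0 3 8)(1 7 6 4)(5 9)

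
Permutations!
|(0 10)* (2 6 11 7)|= |(0 10)(2 6 11 7)|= 4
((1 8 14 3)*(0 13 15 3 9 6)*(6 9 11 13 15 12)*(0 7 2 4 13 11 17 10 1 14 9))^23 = (0 10 15 1 3 8 14 9 17)(2 7 6 12 13 4)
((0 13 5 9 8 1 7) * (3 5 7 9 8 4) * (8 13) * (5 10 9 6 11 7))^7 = ((0 8 1 6 11 7)(3 10 9 4)(5 13))^7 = (0 8 1 6 11 7)(3 4 9 10)(5 13)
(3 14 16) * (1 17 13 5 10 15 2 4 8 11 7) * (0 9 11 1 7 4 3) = (0 9 11 4 8 1 17 13 5 10 15 2 3 14 16) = [9, 17, 3, 14, 8, 10, 6, 7, 1, 11, 15, 4, 12, 5, 16, 2, 0, 13]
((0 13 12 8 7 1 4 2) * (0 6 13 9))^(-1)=((0 9)(1 4 2 6 13 12 8 7))^(-1)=(0 9)(1 7 8 12 13 6 2 4)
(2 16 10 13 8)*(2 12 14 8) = (2 16 10 13)(8 12 14) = [0, 1, 16, 3, 4, 5, 6, 7, 12, 9, 13, 11, 14, 2, 8, 15, 10]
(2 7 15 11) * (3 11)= (2 7 15 3 11)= [0, 1, 7, 11, 4, 5, 6, 15, 8, 9, 10, 2, 12, 13, 14, 3]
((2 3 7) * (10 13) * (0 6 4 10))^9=((0 6 4 10 13)(2 3 7))^9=(0 13 10 4 6)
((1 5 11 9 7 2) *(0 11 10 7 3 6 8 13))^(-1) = (0 13 8 6 3 9 11)(1 2 7 10 5)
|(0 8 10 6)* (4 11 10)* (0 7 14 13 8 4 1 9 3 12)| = |(0 4 11 10 6 7 14 13 8 1 9 3 12)| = 13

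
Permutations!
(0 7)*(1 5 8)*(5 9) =[7, 9, 2, 3, 4, 8, 6, 0, 1, 5] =(0 7)(1 9 5 8)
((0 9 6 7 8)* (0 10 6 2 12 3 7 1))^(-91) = (0 1 6 10 8 7 3 12 2 9)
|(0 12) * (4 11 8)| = |(0 12)(4 11 8)| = 6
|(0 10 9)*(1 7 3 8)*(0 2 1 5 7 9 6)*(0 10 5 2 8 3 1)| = |(0 5 7 1 9 8 2)(6 10)| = 14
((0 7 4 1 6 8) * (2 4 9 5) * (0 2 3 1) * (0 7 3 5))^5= (0 2 3 4 1 7 6 9 8)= ((0 3 1 6 8 2 4 7 9))^5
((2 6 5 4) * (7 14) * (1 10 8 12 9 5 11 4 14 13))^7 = (1 7 5 12 10 13 14 9 8)(2 4 11 6)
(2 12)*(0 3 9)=(0 3 9)(2 12)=[3, 1, 12, 9, 4, 5, 6, 7, 8, 0, 10, 11, 2]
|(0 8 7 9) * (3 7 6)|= |(0 8 6 3 7 9)|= 6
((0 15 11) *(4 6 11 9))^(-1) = (0 11 6 4 9 15)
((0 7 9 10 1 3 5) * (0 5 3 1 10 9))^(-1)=(10)(0 7)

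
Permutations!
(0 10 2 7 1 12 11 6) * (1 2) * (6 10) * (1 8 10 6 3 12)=(0 3 12 11 6)(2 7)(8 10)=[3, 1, 7, 12, 4, 5, 0, 2, 10, 9, 8, 6, 11]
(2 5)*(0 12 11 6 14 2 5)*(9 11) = (0 12 9 11 6 14 2) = [12, 1, 0, 3, 4, 5, 14, 7, 8, 11, 10, 6, 9, 13, 2]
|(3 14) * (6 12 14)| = 4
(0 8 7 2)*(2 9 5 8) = (0 2)(5 8 7 9) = [2, 1, 0, 3, 4, 8, 6, 9, 7, 5]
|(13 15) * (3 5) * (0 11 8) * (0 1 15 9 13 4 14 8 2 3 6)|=30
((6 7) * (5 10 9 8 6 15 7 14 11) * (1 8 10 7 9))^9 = (1 10 9 15 7 5 11 14 6 8) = ((1 8 6 14 11 5 7 15 9 10))^9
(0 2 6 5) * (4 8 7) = (0 2 6 5)(4 8 7) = [2, 1, 6, 3, 8, 0, 5, 4, 7]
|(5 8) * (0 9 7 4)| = 4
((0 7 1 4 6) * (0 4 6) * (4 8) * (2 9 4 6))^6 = (9)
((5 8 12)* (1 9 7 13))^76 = (13)(5 8 12)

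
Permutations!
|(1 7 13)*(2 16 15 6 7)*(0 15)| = 8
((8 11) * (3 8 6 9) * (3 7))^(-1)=(3 7 9 6 11 8)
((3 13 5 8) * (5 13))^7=(13)(3 5 8)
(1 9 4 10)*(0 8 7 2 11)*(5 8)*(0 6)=[5, 9, 11, 3, 10, 8, 0, 2, 7, 4, 1, 6]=(0 5 8 7 2 11 6)(1 9 4 10)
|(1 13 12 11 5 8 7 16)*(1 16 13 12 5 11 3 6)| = |(16)(1 12 3 6)(5 8 7 13)| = 4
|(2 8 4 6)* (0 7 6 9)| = 7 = |(0 7 6 2 8 4 9)|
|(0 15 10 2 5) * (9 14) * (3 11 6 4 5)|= 18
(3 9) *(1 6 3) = (1 6 3 9) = [0, 6, 2, 9, 4, 5, 3, 7, 8, 1]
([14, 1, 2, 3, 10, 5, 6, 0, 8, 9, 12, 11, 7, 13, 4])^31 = [14, 1, 2, 3, 10, 5, 6, 0, 8, 9, 12, 11, 7, 13, 4]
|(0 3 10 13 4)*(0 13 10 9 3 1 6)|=6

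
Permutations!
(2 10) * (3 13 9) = [0, 1, 10, 13, 4, 5, 6, 7, 8, 3, 2, 11, 12, 9] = (2 10)(3 13 9)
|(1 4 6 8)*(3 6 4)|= |(1 3 6 8)|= 4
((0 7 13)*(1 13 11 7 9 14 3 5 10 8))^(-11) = (0 1 10 3 9 13 8 5 14)(7 11)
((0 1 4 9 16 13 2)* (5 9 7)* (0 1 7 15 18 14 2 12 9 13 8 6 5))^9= (0 7)(1 18)(2 15)(4 14)(5 12 16 6 13 9 8)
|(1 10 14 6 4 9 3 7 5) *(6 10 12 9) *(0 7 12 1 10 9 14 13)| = 20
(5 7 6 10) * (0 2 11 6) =(0 2 11 6 10 5 7) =[2, 1, 11, 3, 4, 7, 10, 0, 8, 9, 5, 6]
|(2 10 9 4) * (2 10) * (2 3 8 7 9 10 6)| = 7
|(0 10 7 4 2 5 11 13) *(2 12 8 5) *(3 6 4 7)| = |(0 10 3 6 4 12 8 5 11 13)| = 10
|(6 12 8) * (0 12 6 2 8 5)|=|(0 12 5)(2 8)|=6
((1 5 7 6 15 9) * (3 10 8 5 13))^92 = ((1 13 3 10 8 5 7 6 15 9))^92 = (1 3 8 7 15)(5 6 9 13 10)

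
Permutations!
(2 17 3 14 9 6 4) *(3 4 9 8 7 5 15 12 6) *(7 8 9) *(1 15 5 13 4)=[0, 15, 17, 14, 2, 5, 7, 13, 8, 3, 10, 11, 6, 4, 9, 12, 16, 1]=(1 15 12 6 7 13 4 2 17)(3 14 9)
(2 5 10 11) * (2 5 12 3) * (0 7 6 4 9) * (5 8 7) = (0 5 10 11 8 7 6 4 9)(2 12 3) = [5, 1, 12, 2, 9, 10, 4, 6, 7, 0, 11, 8, 3]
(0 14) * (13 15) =(0 14)(13 15) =[14, 1, 2, 3, 4, 5, 6, 7, 8, 9, 10, 11, 12, 15, 0, 13]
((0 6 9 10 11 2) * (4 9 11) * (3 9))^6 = (0 11)(2 6)(3 10)(4 9)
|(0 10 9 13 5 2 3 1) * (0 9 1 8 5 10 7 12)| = |(0 7 12)(1 9 13 10)(2 3 8 5)| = 12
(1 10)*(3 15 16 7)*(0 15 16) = (0 15)(1 10)(3 16 7) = [15, 10, 2, 16, 4, 5, 6, 3, 8, 9, 1, 11, 12, 13, 14, 0, 7]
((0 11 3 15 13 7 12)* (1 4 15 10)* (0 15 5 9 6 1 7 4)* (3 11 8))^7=(0 13 8 4 3 5 10 9 7 6 12 1 15)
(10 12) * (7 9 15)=(7 9 15)(10 12)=[0, 1, 2, 3, 4, 5, 6, 9, 8, 15, 12, 11, 10, 13, 14, 7]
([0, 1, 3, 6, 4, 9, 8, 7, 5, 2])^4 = [0, 1, 5, 9, 4, 6, 2, 7, 3, 8]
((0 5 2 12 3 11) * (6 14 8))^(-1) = (0 11 3 12 2 5)(6 8 14)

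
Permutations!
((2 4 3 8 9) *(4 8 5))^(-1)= (2 9 8)(3 4 5)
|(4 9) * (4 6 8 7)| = 5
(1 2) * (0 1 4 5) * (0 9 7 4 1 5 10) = (0 5 9 7 4 10)(1 2) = [5, 2, 1, 3, 10, 9, 6, 4, 8, 7, 0]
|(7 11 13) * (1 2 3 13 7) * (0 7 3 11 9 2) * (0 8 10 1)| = 21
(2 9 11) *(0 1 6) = [1, 6, 9, 3, 4, 5, 0, 7, 8, 11, 10, 2] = (0 1 6)(2 9 11)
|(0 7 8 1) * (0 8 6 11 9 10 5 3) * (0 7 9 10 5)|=|(0 9 5 3 7 6 11 10)(1 8)|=8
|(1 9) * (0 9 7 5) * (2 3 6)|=|(0 9 1 7 5)(2 3 6)|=15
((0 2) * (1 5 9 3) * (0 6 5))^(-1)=((0 2 6 5 9 3 1))^(-1)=(0 1 3 9 5 6 2)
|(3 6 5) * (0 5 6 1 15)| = |(0 5 3 1 15)| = 5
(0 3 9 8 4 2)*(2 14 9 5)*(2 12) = [3, 1, 0, 5, 14, 12, 6, 7, 4, 8, 10, 11, 2, 13, 9] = (0 3 5 12 2)(4 14 9 8)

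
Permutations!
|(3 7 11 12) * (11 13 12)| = |(3 7 13 12)| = 4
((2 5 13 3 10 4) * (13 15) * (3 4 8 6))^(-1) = ((2 5 15 13 4)(3 10 8 6))^(-1) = (2 4 13 15 5)(3 6 8 10)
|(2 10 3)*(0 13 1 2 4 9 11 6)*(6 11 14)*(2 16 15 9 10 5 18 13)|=|(0 2 5 18 13 1 16 15 9 14 6)(3 4 10)|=33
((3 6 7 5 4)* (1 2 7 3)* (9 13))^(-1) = (1 4 5 7 2)(3 6)(9 13)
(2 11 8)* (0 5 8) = (0 5 8 2 11) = [5, 1, 11, 3, 4, 8, 6, 7, 2, 9, 10, 0]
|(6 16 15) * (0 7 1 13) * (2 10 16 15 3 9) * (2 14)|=12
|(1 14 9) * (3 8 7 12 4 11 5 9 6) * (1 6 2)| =9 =|(1 14 2)(3 8 7 12 4 11 5 9 6)|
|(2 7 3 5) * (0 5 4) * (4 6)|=|(0 5 2 7 3 6 4)|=7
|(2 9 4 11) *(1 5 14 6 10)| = 20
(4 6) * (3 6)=(3 6 4)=[0, 1, 2, 6, 3, 5, 4]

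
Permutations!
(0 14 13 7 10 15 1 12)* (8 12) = (0 14 13 7 10 15 1 8 12) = [14, 8, 2, 3, 4, 5, 6, 10, 12, 9, 15, 11, 0, 7, 13, 1]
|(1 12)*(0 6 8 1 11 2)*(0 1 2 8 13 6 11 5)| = |(0 11 8 2 1 12 5)(6 13)| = 14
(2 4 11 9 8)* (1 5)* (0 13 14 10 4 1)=(0 13 14 10 4 11 9 8 2 1 5)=[13, 5, 1, 3, 11, 0, 6, 7, 2, 8, 4, 9, 12, 14, 10]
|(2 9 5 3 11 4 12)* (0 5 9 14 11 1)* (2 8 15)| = 28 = |(0 5 3 1)(2 14 11 4 12 8 15)|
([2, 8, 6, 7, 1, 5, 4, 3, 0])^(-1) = (0 8 1 4 6 2)(3 7)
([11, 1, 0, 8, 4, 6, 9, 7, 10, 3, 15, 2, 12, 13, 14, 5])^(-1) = (0 2 11)(3 9 6 5 15 10 8)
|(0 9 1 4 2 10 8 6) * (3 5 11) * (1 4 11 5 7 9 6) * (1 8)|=8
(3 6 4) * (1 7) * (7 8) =(1 8 7)(3 6 4) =[0, 8, 2, 6, 3, 5, 4, 1, 7]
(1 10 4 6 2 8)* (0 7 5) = [7, 10, 8, 3, 6, 0, 2, 5, 1, 9, 4] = (0 7 5)(1 10 4 6 2 8)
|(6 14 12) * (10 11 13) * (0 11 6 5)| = 8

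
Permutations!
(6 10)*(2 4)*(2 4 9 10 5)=(2 9 10 6 5)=[0, 1, 9, 3, 4, 2, 5, 7, 8, 10, 6]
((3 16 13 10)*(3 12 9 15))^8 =(3 16 13 10 12 9 15)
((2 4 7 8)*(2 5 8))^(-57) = (5 8)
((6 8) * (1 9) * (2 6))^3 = ((1 9)(2 6 8))^3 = (1 9)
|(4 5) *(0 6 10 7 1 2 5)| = |(0 6 10 7 1 2 5 4)| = 8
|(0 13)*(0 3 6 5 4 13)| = 5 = |(3 6 5 4 13)|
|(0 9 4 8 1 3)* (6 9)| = 7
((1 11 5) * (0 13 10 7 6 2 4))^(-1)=(0 4 2 6 7 10 13)(1 5 11)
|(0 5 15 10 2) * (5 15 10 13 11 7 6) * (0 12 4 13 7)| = |(0 15 7 6 5 10 2 12 4 13 11)| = 11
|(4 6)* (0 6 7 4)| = 2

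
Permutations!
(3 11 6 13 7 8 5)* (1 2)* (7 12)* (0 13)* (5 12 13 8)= (13)(0 8 12 7 5 3 11 6)(1 2)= [8, 2, 1, 11, 4, 3, 0, 5, 12, 9, 10, 6, 7, 13]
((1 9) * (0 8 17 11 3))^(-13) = ((0 8 17 11 3)(1 9))^(-13) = (0 17 3 8 11)(1 9)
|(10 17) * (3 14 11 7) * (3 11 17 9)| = |(3 14 17 10 9)(7 11)| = 10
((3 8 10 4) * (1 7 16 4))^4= ((1 7 16 4 3 8 10))^4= (1 3 7 8 16 10 4)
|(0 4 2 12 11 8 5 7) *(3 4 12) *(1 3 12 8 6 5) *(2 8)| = |(0 2 12 11 6 5 7)(1 3 4 8)| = 28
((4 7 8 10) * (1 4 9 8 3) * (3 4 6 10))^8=((1 6 10 9 8 3)(4 7))^8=(1 10 8)(3 6 9)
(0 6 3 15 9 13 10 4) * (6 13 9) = (0 13 10 4)(3 15 6) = [13, 1, 2, 15, 0, 5, 3, 7, 8, 9, 4, 11, 12, 10, 14, 6]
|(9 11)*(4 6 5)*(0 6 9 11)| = |(11)(0 6 5 4 9)| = 5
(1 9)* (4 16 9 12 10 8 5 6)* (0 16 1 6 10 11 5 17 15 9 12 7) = (0 16 12 11 5 10 8 17 15 9 6 4 1 7) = [16, 7, 2, 3, 1, 10, 4, 0, 17, 6, 8, 5, 11, 13, 14, 9, 12, 15]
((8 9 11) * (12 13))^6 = (13)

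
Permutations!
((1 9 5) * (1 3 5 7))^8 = (1 7 9)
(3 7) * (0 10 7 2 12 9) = (0 10 7 3 2 12 9) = [10, 1, 12, 2, 4, 5, 6, 3, 8, 0, 7, 11, 9]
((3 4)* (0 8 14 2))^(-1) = (0 2 14 8)(3 4)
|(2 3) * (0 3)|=|(0 3 2)|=3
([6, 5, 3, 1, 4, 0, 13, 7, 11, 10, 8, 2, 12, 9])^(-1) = (0 5 1 3 2 11 8 10 9 13 6)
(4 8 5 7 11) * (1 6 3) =[0, 6, 2, 1, 8, 7, 3, 11, 5, 9, 10, 4] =(1 6 3)(4 8 5 7 11)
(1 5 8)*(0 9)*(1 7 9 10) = (0 10 1 5 8 7 9) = [10, 5, 2, 3, 4, 8, 6, 9, 7, 0, 1]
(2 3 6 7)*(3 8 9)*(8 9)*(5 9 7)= [0, 1, 7, 6, 4, 9, 5, 2, 8, 3]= (2 7)(3 6 5 9)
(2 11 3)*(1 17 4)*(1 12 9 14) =[0, 17, 11, 2, 12, 5, 6, 7, 8, 14, 10, 3, 9, 13, 1, 15, 16, 4] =(1 17 4 12 9 14)(2 11 3)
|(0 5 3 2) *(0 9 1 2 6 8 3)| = 6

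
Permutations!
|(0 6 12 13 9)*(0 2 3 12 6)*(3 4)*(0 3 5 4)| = 6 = |(0 3 12 13 9 2)(4 5)|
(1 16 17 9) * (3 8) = (1 16 17 9)(3 8) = [0, 16, 2, 8, 4, 5, 6, 7, 3, 1, 10, 11, 12, 13, 14, 15, 17, 9]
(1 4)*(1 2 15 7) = (1 4 2 15 7) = [0, 4, 15, 3, 2, 5, 6, 1, 8, 9, 10, 11, 12, 13, 14, 7]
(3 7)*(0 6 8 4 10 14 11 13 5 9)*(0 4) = [6, 1, 2, 7, 10, 9, 8, 3, 0, 4, 14, 13, 12, 5, 11] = (0 6 8)(3 7)(4 10 14 11 13 5 9)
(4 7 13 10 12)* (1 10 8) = (1 10 12 4 7 13 8) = [0, 10, 2, 3, 7, 5, 6, 13, 1, 9, 12, 11, 4, 8]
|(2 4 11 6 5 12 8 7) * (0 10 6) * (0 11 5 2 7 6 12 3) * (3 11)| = |(0 10 12 8 6 2 4 5 11 3)| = 10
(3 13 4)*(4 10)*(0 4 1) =(0 4 3 13 10 1) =[4, 0, 2, 13, 3, 5, 6, 7, 8, 9, 1, 11, 12, 10]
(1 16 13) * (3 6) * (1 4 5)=(1 16 13 4 5)(3 6)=[0, 16, 2, 6, 5, 1, 3, 7, 8, 9, 10, 11, 12, 4, 14, 15, 13]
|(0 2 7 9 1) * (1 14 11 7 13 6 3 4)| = |(0 2 13 6 3 4 1)(7 9 14 11)| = 28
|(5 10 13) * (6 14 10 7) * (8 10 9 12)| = |(5 7 6 14 9 12 8 10 13)| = 9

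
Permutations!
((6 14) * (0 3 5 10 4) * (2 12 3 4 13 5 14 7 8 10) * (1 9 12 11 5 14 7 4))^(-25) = (0 4 6 14 13 10 8 7 3 12 9 1)(2 5 11)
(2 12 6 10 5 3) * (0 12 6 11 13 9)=(0 12 11 13 9)(2 6 10 5 3)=[12, 1, 6, 2, 4, 3, 10, 7, 8, 0, 5, 13, 11, 9]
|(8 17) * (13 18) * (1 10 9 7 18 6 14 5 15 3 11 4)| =26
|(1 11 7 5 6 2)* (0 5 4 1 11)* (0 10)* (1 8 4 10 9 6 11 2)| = |(0 5 11 7 10)(1 9 6)(4 8)| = 30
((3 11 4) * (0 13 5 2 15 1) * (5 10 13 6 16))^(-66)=((0 6 16 5 2 15 1)(3 11 4)(10 13))^(-66)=(0 2 6 15 16 1 5)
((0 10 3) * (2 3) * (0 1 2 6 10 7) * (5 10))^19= ((0 7)(1 2 3)(5 10 6))^19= (0 7)(1 2 3)(5 10 6)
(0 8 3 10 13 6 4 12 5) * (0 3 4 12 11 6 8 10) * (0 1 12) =(0 10 13 8 4 11 6)(1 12 5 3) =[10, 12, 2, 1, 11, 3, 0, 7, 4, 9, 13, 6, 5, 8]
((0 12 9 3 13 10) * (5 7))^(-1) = (0 10 13 3 9 12)(5 7)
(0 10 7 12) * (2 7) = (0 10 2 7 12) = [10, 1, 7, 3, 4, 5, 6, 12, 8, 9, 2, 11, 0]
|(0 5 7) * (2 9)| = 6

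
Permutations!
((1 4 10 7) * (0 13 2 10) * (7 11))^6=((0 13 2 10 11 7 1 4))^6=(0 1 11 2)(4 7 10 13)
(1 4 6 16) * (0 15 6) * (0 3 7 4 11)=[15, 11, 2, 7, 3, 5, 16, 4, 8, 9, 10, 0, 12, 13, 14, 6, 1]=(0 15 6 16 1 11)(3 7 4)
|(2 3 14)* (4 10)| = |(2 3 14)(4 10)| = 6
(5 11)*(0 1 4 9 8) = (0 1 4 9 8)(5 11) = [1, 4, 2, 3, 9, 11, 6, 7, 0, 8, 10, 5]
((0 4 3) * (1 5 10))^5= (0 3 4)(1 10 5)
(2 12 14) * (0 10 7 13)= (0 10 7 13)(2 12 14)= [10, 1, 12, 3, 4, 5, 6, 13, 8, 9, 7, 11, 14, 0, 2]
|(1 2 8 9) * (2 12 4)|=6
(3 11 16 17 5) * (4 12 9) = (3 11 16 17 5)(4 12 9) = [0, 1, 2, 11, 12, 3, 6, 7, 8, 4, 10, 16, 9, 13, 14, 15, 17, 5]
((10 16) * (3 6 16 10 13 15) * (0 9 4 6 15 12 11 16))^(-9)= ((0 9 4 6)(3 15)(11 16 13 12))^(-9)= (0 6 4 9)(3 15)(11 12 13 16)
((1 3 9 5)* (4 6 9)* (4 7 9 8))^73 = ((1 3 7 9 5)(4 6 8))^73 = (1 9 3 5 7)(4 6 8)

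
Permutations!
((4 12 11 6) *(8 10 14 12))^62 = (4 6 11 12 14 10 8)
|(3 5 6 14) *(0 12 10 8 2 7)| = 12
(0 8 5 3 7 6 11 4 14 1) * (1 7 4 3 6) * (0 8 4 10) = [4, 8, 2, 10, 14, 6, 11, 1, 5, 9, 0, 3, 12, 13, 7] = (0 4 14 7 1 8 5 6 11 3 10)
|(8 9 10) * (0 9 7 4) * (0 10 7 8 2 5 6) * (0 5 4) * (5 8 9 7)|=|(0 7)(2 4 10)(5 6 8 9)|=12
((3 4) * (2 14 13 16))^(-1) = ((2 14 13 16)(3 4))^(-1) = (2 16 13 14)(3 4)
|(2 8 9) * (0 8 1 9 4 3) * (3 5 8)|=|(0 3)(1 9 2)(4 5 8)|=6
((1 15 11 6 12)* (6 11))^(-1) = (1 12 6 15)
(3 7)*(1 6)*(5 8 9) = (1 6)(3 7)(5 8 9) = [0, 6, 2, 7, 4, 8, 1, 3, 9, 5]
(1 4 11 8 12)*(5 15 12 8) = [0, 4, 2, 3, 11, 15, 6, 7, 8, 9, 10, 5, 1, 13, 14, 12] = (1 4 11 5 15 12)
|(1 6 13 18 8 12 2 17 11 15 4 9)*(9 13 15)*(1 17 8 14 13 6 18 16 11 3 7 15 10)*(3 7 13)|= 42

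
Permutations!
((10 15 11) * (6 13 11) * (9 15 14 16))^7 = ((6 13 11 10 14 16 9 15))^7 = (6 15 9 16 14 10 11 13)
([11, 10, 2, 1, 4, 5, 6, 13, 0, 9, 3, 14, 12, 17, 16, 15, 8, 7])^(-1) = (0 8 16 14 11)(1 3 10)(7 17 13)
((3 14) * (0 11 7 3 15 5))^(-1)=((0 11 7 3 14 15 5))^(-1)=(0 5 15 14 3 7 11)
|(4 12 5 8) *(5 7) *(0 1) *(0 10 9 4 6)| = 10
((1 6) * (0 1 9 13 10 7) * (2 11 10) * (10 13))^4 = ((0 1 6 9 10 7)(2 11 13))^4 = (0 10 6)(1 7 9)(2 11 13)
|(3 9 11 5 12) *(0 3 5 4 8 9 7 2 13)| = 20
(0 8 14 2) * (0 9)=(0 8 14 2 9)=[8, 1, 9, 3, 4, 5, 6, 7, 14, 0, 10, 11, 12, 13, 2]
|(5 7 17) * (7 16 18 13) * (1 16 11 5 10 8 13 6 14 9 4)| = |(1 16 18 6 14 9 4)(5 11)(7 17 10 8 13)| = 70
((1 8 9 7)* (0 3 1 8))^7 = (0 3 1)(7 8 9)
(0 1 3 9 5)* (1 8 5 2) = (0 8 5)(1 3 9 2) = [8, 3, 1, 9, 4, 0, 6, 7, 5, 2]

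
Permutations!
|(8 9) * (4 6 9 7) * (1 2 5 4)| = 8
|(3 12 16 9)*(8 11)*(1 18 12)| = 6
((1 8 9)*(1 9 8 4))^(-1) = (9)(1 4)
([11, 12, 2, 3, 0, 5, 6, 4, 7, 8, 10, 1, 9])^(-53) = (0 12 7 11 9 4 1 8)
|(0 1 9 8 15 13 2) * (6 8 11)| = 9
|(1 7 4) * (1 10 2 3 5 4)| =10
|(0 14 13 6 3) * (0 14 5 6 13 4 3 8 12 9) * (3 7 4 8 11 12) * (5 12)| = 6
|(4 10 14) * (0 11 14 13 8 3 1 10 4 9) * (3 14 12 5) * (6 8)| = |(0 11 12 5 3 1 10 13 6 8 14 9)| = 12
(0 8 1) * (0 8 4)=(0 4)(1 8)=[4, 8, 2, 3, 0, 5, 6, 7, 1]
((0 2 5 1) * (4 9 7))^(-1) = ((0 2 5 1)(4 9 7))^(-1) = (0 1 5 2)(4 7 9)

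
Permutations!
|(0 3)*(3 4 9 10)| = 5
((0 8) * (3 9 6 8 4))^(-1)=(0 8 6 9 3 4)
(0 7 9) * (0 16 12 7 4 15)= (0 4 15)(7 9 16 12)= [4, 1, 2, 3, 15, 5, 6, 9, 8, 16, 10, 11, 7, 13, 14, 0, 12]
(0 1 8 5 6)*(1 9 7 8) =(0 9 7 8 5 6) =[9, 1, 2, 3, 4, 6, 0, 8, 5, 7]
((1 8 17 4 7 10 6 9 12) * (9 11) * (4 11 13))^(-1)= ((1 8 17 11 9 12)(4 7 10 6 13))^(-1)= (1 12 9 11 17 8)(4 13 6 10 7)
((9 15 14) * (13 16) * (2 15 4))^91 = (2 15 14 9 4)(13 16)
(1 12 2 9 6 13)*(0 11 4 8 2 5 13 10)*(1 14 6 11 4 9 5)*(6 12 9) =[4, 9, 5, 3, 8, 13, 10, 7, 2, 11, 0, 6, 1, 14, 12] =(0 4 8 2 5 13 14 12 1 9 11 6 10)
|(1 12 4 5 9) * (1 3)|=|(1 12 4 5 9 3)|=6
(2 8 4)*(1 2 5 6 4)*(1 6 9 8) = (1 2)(4 5 9 8 6) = [0, 2, 1, 3, 5, 9, 4, 7, 6, 8]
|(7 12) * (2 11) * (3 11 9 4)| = |(2 9 4 3 11)(7 12)| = 10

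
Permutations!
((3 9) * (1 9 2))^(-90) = ((1 9 3 2))^(-90) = (1 3)(2 9)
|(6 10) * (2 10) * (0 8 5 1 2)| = |(0 8 5 1 2 10 6)| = 7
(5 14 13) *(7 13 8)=(5 14 8 7 13)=[0, 1, 2, 3, 4, 14, 6, 13, 7, 9, 10, 11, 12, 5, 8]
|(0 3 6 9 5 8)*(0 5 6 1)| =|(0 3 1)(5 8)(6 9)| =6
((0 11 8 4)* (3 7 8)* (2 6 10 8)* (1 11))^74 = (0 7 8 11 6)(1 2 4 3 10)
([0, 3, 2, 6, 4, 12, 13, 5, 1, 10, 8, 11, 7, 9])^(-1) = [0, 8, 2, 1, 4, 7, 3, 12, 10, 13, 9, 11, 5, 6]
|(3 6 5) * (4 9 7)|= |(3 6 5)(4 9 7)|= 3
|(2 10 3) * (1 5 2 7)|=6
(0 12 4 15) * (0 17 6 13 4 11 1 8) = (0 12 11 1 8)(4 15 17 6 13) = [12, 8, 2, 3, 15, 5, 13, 7, 0, 9, 10, 1, 11, 4, 14, 17, 16, 6]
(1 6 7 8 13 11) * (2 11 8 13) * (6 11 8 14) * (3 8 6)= (1 11)(2 6 7 13 14 3 8)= [0, 11, 6, 8, 4, 5, 7, 13, 2, 9, 10, 1, 12, 14, 3]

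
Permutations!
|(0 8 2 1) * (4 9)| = 4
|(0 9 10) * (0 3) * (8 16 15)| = 12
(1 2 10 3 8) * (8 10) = (1 2 8)(3 10) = [0, 2, 8, 10, 4, 5, 6, 7, 1, 9, 3]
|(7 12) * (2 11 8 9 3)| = 10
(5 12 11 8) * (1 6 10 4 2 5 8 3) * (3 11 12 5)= (12)(1 6 10 4 2 3)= [0, 6, 3, 1, 2, 5, 10, 7, 8, 9, 4, 11, 12]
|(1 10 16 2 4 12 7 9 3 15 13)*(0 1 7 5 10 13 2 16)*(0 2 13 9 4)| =12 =|(16)(0 1 9 3 15 13 7 4 12 5 10 2)|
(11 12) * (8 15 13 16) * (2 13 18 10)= [0, 1, 13, 3, 4, 5, 6, 7, 15, 9, 2, 12, 11, 16, 14, 18, 8, 17, 10]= (2 13 16 8 15 18 10)(11 12)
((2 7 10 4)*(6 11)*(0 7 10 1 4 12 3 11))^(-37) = ((0 7 1 4 2 10 12 3 11 6))^(-37) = (0 4 12 6 1 10 11 7 2 3)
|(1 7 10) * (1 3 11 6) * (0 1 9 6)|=|(0 1 7 10 3 11)(6 9)|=6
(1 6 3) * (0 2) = (0 2)(1 6 3) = [2, 6, 0, 1, 4, 5, 3]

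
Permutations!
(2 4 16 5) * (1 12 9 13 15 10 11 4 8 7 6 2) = [0, 12, 8, 3, 16, 1, 2, 6, 7, 13, 11, 4, 9, 15, 14, 10, 5] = (1 12 9 13 15 10 11 4 16 5)(2 8 7 6)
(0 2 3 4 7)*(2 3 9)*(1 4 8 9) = (0 3 8 9 2 1 4 7) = [3, 4, 1, 8, 7, 5, 6, 0, 9, 2]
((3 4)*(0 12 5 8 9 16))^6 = ((0 12 5 8 9 16)(3 4))^6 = (16)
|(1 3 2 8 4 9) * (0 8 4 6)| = |(0 8 6)(1 3 2 4 9)| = 15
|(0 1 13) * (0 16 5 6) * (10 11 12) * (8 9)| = 6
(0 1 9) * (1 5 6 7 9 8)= (0 5 6 7 9)(1 8)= [5, 8, 2, 3, 4, 6, 7, 9, 1, 0]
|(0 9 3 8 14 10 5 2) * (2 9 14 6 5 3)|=|(0 14 10 3 8 6 5 9 2)|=9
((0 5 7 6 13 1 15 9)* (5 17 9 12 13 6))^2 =((0 17 9)(1 15 12 13)(5 7))^2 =(0 9 17)(1 12)(13 15)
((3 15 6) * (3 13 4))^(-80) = (15)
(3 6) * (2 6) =(2 6 3) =[0, 1, 6, 2, 4, 5, 3]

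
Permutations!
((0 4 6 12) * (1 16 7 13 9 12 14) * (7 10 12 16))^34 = (0 4 6 14 1 7 13 9 16 10 12)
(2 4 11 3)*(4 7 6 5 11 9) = [0, 1, 7, 2, 9, 11, 5, 6, 8, 4, 10, 3] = (2 7 6 5 11 3)(4 9)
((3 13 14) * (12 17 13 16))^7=((3 16 12 17 13 14))^7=(3 16 12 17 13 14)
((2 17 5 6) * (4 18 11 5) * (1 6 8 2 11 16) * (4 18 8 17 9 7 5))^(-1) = (1 16 18 17 5 7 9 2 8 4 11 6)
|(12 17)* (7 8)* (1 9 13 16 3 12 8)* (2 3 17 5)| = 28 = |(1 9 13 16 17 8 7)(2 3 12 5)|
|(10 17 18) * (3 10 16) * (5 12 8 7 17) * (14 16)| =|(3 10 5 12 8 7 17 18 14 16)| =10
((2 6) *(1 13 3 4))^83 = ((1 13 3 4)(2 6))^83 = (1 4 3 13)(2 6)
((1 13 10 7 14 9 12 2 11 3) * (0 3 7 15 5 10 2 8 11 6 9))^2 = (0 1 2 9 8 7)(3 13 6 12 11 14)(5 15 10)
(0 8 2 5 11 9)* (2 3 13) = (0 8 3 13 2 5 11 9) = [8, 1, 5, 13, 4, 11, 6, 7, 3, 0, 10, 9, 12, 2]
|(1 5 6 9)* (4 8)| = |(1 5 6 9)(4 8)| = 4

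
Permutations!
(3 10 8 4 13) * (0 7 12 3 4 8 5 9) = (0 7 12 3 10 5 9)(4 13) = [7, 1, 2, 10, 13, 9, 6, 12, 8, 0, 5, 11, 3, 4]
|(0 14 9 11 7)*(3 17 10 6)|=|(0 14 9 11 7)(3 17 10 6)|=20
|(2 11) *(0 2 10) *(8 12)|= 4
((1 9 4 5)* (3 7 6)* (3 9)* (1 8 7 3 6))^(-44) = ((1 6 9 4 5 8 7))^(-44) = (1 8 4 6 7 5 9)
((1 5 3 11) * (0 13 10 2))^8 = ((0 13 10 2)(1 5 3 11))^8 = (13)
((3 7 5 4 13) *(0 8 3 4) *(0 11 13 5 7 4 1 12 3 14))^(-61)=(0 14 8)(1 3 5 13 12 4 11)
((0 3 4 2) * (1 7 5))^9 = (7)(0 3 4 2)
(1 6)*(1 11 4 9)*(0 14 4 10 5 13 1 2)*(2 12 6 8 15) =(0 14 4 9 12 6 11 10 5 13 1 8 15 2) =[14, 8, 0, 3, 9, 13, 11, 7, 15, 12, 5, 10, 6, 1, 4, 2]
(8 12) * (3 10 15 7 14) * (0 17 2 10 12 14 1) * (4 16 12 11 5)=(0 17 2 10 15 7 1)(3 11 5 4 16 12 8 14)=[17, 0, 10, 11, 16, 4, 6, 1, 14, 9, 15, 5, 8, 13, 3, 7, 12, 2]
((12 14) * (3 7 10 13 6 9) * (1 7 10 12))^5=((1 7 12 14)(3 10 13 6 9))^5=(1 7 12 14)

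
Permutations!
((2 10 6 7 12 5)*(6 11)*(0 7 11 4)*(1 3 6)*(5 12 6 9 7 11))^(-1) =(12)(0 4 10 2 5 6 7 9 3 1 11)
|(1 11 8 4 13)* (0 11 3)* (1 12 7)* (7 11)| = 20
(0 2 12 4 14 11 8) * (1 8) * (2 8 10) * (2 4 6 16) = [8, 10, 12, 3, 14, 5, 16, 7, 0, 9, 4, 1, 6, 13, 11, 15, 2] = (0 8)(1 10 4 14 11)(2 12 6 16)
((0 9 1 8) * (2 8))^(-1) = (0 8 2 1 9)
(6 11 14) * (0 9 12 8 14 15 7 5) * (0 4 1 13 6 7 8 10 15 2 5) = (0 9 12 10 15 8 14 7)(1 13 6 11 2 5 4) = [9, 13, 5, 3, 1, 4, 11, 0, 14, 12, 15, 2, 10, 6, 7, 8]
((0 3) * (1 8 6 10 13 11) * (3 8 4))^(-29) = (0 4 11 10 8 3 1 13 6) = ((0 8 6 10 13 11 1 4 3))^(-29)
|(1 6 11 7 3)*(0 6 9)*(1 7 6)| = |(0 1 9)(3 7)(6 11)| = 6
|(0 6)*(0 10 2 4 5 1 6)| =|(1 6 10 2 4 5)| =6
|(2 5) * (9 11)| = |(2 5)(9 11)| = 2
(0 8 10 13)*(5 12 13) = [8, 1, 2, 3, 4, 12, 6, 7, 10, 9, 5, 11, 13, 0] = (0 8 10 5 12 13)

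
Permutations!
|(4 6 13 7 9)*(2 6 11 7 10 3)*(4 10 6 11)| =6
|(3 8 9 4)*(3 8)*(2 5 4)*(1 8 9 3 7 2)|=|(1 8 3 7 2 5 4 9)|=8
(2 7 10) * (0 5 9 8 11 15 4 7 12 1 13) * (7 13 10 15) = (0 5 9 8 11 7 15 4 13)(1 10 2 12) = [5, 10, 12, 3, 13, 9, 6, 15, 11, 8, 2, 7, 1, 0, 14, 4]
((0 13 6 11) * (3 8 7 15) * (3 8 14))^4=(7 15 8)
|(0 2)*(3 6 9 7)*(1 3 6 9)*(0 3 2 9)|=7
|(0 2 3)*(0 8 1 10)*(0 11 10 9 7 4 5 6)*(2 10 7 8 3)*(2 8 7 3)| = |(0 10 11 3 2 8 1 9 7 4 5 6)| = 12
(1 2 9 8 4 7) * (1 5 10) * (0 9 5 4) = (0 9 8)(1 2 5 10)(4 7) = [9, 2, 5, 3, 7, 10, 6, 4, 0, 8, 1]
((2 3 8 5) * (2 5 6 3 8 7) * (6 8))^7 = ((8)(2 6 3 7))^7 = (8)(2 7 3 6)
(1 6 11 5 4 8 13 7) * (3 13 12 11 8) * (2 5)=(1 6 8 12 11 2 5 4 3 13 7)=[0, 6, 5, 13, 3, 4, 8, 1, 12, 9, 10, 2, 11, 7]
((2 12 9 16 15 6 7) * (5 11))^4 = (2 15 12 6 9 7 16)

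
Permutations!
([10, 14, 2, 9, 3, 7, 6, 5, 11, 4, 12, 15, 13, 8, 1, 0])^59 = (0 13 15 12 11 10 8)(1 14)(3 4 9)(5 7)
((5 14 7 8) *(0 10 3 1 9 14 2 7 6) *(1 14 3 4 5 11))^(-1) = (0 6 14 3 9 1 11 8 7 2 5 4 10) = ((0 10 4 5 2 7 8 11 1 9 3 14 6))^(-1)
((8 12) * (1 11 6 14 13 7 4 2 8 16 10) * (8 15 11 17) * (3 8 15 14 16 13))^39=(1 6 17 16 15 10 11)(2 4 7 13 12 8 3 14)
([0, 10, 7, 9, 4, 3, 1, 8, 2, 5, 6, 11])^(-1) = (11)(1 6 10)(2 8 7)(3 5 9)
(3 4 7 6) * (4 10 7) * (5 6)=(3 10 7 5 6)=[0, 1, 2, 10, 4, 6, 3, 5, 8, 9, 7]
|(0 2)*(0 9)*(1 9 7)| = |(0 2 7 1 9)| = 5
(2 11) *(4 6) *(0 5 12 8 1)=[5, 0, 11, 3, 6, 12, 4, 7, 1, 9, 10, 2, 8]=(0 5 12 8 1)(2 11)(4 6)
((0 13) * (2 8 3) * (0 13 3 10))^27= ((13)(0 3 2 8 10))^27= (13)(0 2 10 3 8)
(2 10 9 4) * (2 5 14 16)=[0, 1, 10, 3, 5, 14, 6, 7, 8, 4, 9, 11, 12, 13, 16, 15, 2]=(2 10 9 4 5 14 16)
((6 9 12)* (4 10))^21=(12)(4 10)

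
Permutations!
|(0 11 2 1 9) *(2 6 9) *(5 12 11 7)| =|(0 7 5 12 11 6 9)(1 2)| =14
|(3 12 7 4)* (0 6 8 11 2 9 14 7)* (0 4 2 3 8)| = |(0 6)(2 9 14 7)(3 12 4 8 11)| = 20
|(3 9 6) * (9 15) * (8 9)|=|(3 15 8 9 6)|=5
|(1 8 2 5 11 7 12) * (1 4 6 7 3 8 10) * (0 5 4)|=10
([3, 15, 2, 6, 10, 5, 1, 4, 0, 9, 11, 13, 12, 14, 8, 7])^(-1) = [8, 6, 2, 0, 7, 5, 3, 15, 14, 9, 4, 10, 12, 11, 13, 1]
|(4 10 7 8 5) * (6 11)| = 10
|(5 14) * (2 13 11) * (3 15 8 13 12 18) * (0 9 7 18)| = 22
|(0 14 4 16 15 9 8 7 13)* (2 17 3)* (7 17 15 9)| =|(0 14 4 16 9 8 17 3 2 15 7 13)| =12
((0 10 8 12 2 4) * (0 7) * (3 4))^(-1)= ((0 10 8 12 2 3 4 7))^(-1)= (0 7 4 3 2 12 8 10)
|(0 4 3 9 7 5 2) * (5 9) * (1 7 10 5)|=9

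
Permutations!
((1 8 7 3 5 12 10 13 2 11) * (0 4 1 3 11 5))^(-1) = ((0 4 1 8 7 11 3)(2 5 12 10 13))^(-1) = (0 3 11 7 8 1 4)(2 13 10 12 5)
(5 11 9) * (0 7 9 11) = (11)(0 7 9 5) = [7, 1, 2, 3, 4, 0, 6, 9, 8, 5, 10, 11]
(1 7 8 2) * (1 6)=[0, 7, 6, 3, 4, 5, 1, 8, 2]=(1 7 8 2 6)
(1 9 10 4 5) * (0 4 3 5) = (0 4)(1 9 10 3 5) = [4, 9, 2, 5, 0, 1, 6, 7, 8, 10, 3]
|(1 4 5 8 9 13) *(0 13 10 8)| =|(0 13 1 4 5)(8 9 10)| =15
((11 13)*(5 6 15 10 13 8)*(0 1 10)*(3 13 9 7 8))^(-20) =(0 6 8 9 1 15 5 7 10)(3 13 11)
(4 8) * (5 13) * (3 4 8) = (3 4)(5 13) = [0, 1, 2, 4, 3, 13, 6, 7, 8, 9, 10, 11, 12, 5]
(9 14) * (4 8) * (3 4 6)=(3 4 8 6)(9 14)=[0, 1, 2, 4, 8, 5, 3, 7, 6, 14, 10, 11, 12, 13, 9]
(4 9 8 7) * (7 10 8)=(4 9 7)(8 10)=[0, 1, 2, 3, 9, 5, 6, 4, 10, 7, 8]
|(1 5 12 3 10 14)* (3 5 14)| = 2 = |(1 14)(3 10)(5 12)|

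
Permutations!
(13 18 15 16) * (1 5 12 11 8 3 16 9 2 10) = (1 5 12 11 8 3 16 13 18 15 9 2 10) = [0, 5, 10, 16, 4, 12, 6, 7, 3, 2, 1, 8, 11, 18, 14, 9, 13, 17, 15]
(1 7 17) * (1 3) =(1 7 17 3) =[0, 7, 2, 1, 4, 5, 6, 17, 8, 9, 10, 11, 12, 13, 14, 15, 16, 3]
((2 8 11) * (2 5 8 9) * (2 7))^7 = ((2 9 7)(5 8 11))^7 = (2 9 7)(5 8 11)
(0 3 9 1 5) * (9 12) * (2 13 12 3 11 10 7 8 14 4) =(0 11 10 7 8 14 4 2 13 12 9 1 5) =[11, 5, 13, 3, 2, 0, 6, 8, 14, 1, 7, 10, 9, 12, 4]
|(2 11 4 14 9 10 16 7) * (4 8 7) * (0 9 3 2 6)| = 12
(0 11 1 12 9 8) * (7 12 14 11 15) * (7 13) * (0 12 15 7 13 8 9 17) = [7, 14, 2, 3, 4, 5, 6, 15, 12, 9, 10, 1, 17, 13, 11, 8, 16, 0] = (0 7 15 8 12 17)(1 14 11)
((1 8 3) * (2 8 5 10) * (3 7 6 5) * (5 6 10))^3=(1 3)(2 10 7 8)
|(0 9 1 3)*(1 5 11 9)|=3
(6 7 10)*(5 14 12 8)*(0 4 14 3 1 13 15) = (0 4 14 12 8 5 3 1 13 15)(6 7 10) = [4, 13, 2, 1, 14, 3, 7, 10, 5, 9, 6, 11, 8, 15, 12, 0]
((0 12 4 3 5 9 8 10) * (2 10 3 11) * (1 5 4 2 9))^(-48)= (12)(3 11 8 4 9)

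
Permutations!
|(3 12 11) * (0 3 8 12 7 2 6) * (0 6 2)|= |(0 3 7)(8 12 11)|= 3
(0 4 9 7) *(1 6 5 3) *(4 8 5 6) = [8, 4, 2, 1, 9, 3, 6, 0, 5, 7] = (0 8 5 3 1 4 9 7)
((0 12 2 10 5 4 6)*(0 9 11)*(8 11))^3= ((0 12 2 10 5 4 6 9 8 11))^3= (0 10 6 11 2 4 8 12 5 9)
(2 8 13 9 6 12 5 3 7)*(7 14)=[0, 1, 8, 14, 4, 3, 12, 2, 13, 6, 10, 11, 5, 9, 7]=(2 8 13 9 6 12 5 3 14 7)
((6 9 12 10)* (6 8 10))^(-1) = (6 12 9)(8 10)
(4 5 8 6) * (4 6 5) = (5 8) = [0, 1, 2, 3, 4, 8, 6, 7, 5]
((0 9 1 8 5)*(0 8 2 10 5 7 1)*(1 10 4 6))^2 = (1 4)(2 6)(5 7)(8 10)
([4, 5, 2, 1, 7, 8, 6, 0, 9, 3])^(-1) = [7, 3, 2, 9, 0, 1, 6, 4, 5, 8]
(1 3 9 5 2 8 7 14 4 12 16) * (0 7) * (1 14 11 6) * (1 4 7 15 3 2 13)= (0 15 3 9 5 13 1 2 8)(4 12 16 14 7 11 6)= [15, 2, 8, 9, 12, 13, 4, 11, 0, 5, 10, 6, 16, 1, 7, 3, 14]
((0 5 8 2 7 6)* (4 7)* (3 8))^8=(8)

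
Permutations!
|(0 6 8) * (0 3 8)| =2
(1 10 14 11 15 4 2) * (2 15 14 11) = (1 10 11 14 2)(4 15) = [0, 10, 1, 3, 15, 5, 6, 7, 8, 9, 11, 14, 12, 13, 2, 4]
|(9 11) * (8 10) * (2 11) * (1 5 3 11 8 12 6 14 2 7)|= 6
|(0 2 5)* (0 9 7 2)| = |(2 5 9 7)| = 4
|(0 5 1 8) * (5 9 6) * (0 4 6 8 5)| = |(0 9 8 4 6)(1 5)| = 10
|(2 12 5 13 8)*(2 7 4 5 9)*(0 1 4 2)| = 10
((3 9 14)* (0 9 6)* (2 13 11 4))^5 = ((0 9 14 3 6)(2 13 11 4))^5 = (14)(2 13 11 4)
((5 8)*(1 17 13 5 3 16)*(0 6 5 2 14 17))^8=(17)(0 6 5 8 3 16 1)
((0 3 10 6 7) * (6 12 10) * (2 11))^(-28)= (12)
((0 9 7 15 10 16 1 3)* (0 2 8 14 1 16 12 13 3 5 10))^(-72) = (16)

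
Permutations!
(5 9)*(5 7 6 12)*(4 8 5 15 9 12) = (4 8 5 12 15 9 7 6) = [0, 1, 2, 3, 8, 12, 4, 6, 5, 7, 10, 11, 15, 13, 14, 9]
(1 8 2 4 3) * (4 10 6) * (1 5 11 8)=(2 10 6 4 3 5 11 8)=[0, 1, 10, 5, 3, 11, 4, 7, 2, 9, 6, 8]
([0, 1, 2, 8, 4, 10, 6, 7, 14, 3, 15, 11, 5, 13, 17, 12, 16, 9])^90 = (17)(5 15)(10 12)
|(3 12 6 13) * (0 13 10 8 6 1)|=|(0 13 3 12 1)(6 10 8)|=15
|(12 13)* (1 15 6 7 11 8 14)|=|(1 15 6 7 11 8 14)(12 13)|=14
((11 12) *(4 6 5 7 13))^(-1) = ((4 6 5 7 13)(11 12))^(-1) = (4 13 7 5 6)(11 12)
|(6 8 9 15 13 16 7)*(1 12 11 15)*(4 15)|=11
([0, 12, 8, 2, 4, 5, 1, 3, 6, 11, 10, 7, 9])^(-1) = (1 6 8 2 3 7 11 9 12)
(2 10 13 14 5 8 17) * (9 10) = (2 9 10 13 14 5 8 17) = [0, 1, 9, 3, 4, 8, 6, 7, 17, 10, 13, 11, 12, 14, 5, 15, 16, 2]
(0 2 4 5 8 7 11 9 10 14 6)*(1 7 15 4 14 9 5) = (0 2 14 6)(1 7 11 5 8 15 4)(9 10) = [2, 7, 14, 3, 1, 8, 0, 11, 15, 10, 9, 5, 12, 13, 6, 4]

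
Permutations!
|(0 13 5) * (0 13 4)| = |(0 4)(5 13)| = 2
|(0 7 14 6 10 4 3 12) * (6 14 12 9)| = |(14)(0 7 12)(3 9 6 10 4)| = 15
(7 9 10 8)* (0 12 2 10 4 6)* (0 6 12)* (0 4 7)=[4, 1, 10, 3, 12, 5, 6, 9, 0, 7, 8, 11, 2]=(0 4 12 2 10 8)(7 9)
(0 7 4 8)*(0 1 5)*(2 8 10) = (0 7 4 10 2 8 1 5) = [7, 5, 8, 3, 10, 0, 6, 4, 1, 9, 2]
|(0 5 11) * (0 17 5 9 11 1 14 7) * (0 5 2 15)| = 12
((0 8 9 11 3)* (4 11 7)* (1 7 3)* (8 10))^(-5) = (1 11 4 7)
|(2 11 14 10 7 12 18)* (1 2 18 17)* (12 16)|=9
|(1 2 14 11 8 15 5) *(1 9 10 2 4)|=|(1 4)(2 14 11 8 15 5 9 10)|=8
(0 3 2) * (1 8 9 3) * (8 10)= (0 1 10 8 9 3 2)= [1, 10, 0, 2, 4, 5, 6, 7, 9, 3, 8]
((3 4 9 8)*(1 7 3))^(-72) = ((1 7 3 4 9 8))^(-72) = (9)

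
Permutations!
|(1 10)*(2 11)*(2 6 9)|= 4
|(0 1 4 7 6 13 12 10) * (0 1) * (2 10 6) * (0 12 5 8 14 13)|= 60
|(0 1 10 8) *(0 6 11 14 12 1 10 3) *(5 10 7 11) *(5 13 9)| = |(0 7 11 14 12 1 3)(5 10 8 6 13 9)| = 42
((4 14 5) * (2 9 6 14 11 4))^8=(2 14 9 5 6)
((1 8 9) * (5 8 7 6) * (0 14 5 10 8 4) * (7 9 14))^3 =(0 10 5 7 8 4 6 14)(1 9)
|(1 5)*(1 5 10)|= 2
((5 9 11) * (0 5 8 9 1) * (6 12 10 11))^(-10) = (0 1 5)(6 10 8)(9 12 11)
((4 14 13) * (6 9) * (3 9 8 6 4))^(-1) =(3 13 14 4 9)(6 8)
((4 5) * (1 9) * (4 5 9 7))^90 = (1 4)(7 9)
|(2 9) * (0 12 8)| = 6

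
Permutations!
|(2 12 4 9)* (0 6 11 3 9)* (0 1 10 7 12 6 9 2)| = 20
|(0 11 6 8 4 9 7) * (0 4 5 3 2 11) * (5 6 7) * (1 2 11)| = |(1 2)(3 11 7 4 9 5)(6 8)| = 6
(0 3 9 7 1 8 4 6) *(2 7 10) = (0 3 9 10 2 7 1 8 4 6) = [3, 8, 7, 9, 6, 5, 0, 1, 4, 10, 2]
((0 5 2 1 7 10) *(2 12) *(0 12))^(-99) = (0 5)(1 7 10 12 2)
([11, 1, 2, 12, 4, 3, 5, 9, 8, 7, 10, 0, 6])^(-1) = [11, 1, 2, 5, 4, 6, 12, 9, 8, 7, 10, 0, 3]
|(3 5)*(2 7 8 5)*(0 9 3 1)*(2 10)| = 9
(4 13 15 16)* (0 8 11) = [8, 1, 2, 3, 13, 5, 6, 7, 11, 9, 10, 0, 12, 15, 14, 16, 4] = (0 8 11)(4 13 15 16)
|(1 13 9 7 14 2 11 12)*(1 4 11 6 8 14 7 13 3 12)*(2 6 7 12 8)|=|(1 3 8 14 6 2 7 12 4 11)(9 13)|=10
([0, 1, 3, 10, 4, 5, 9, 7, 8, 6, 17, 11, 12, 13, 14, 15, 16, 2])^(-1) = [0, 1, 17, 2, 4, 5, 9, 7, 8, 6, 3, 11, 12, 13, 14, 15, 16, 10]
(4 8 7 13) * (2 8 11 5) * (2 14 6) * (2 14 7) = [0, 1, 8, 3, 11, 7, 14, 13, 2, 9, 10, 5, 12, 4, 6] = (2 8)(4 11 5 7 13)(6 14)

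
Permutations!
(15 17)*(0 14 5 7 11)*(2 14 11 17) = (0 11)(2 14 5 7 17 15) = [11, 1, 14, 3, 4, 7, 6, 17, 8, 9, 10, 0, 12, 13, 5, 2, 16, 15]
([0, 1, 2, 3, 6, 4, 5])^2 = (4 5 6)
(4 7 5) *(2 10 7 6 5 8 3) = (2 10 7 8 3)(4 6 5) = [0, 1, 10, 2, 6, 4, 5, 8, 3, 9, 7]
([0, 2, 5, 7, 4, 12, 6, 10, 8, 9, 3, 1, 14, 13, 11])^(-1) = (1 11 14 12 5 2)(3 10 7)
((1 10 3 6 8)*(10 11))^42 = (11)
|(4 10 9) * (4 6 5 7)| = |(4 10 9 6 5 7)| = 6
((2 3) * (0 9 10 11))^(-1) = ((0 9 10 11)(2 3))^(-1) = (0 11 10 9)(2 3)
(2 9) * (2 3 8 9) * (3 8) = (8 9) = [0, 1, 2, 3, 4, 5, 6, 7, 9, 8]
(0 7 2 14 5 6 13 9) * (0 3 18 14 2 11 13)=(0 7 11 13 9 3 18 14 5 6)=[7, 1, 2, 18, 4, 6, 0, 11, 8, 3, 10, 13, 12, 9, 5, 15, 16, 17, 14]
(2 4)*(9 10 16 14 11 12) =(2 4)(9 10 16 14 11 12) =[0, 1, 4, 3, 2, 5, 6, 7, 8, 10, 16, 12, 9, 13, 11, 15, 14]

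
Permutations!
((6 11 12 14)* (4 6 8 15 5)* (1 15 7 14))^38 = ((1 15 5 4 6 11 12)(7 14 8))^38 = (1 4 12 5 11 15 6)(7 8 14)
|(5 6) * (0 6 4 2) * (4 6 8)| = |(0 8 4 2)(5 6)| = 4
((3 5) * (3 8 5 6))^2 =((3 6)(5 8))^2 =(8)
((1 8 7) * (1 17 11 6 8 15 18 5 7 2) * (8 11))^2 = ((1 15 18 5 7 17 8 2)(6 11))^2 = (1 18 7 8)(2 15 5 17)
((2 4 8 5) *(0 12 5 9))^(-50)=(0 9 8 4 2 5 12)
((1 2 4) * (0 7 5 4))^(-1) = (0 2 1 4 5 7)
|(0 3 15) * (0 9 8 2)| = |(0 3 15 9 8 2)| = 6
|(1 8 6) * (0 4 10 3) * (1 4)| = 7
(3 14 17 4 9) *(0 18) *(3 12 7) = (0 18)(3 14 17 4 9 12 7) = [18, 1, 2, 14, 9, 5, 6, 3, 8, 12, 10, 11, 7, 13, 17, 15, 16, 4, 0]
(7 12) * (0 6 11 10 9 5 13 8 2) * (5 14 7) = [6, 1, 0, 3, 4, 13, 11, 12, 2, 14, 9, 10, 5, 8, 7] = (0 6 11 10 9 14 7 12 5 13 8 2)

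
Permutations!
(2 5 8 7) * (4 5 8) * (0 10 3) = (0 10 3)(2 8 7)(4 5) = [10, 1, 8, 0, 5, 4, 6, 2, 7, 9, 3]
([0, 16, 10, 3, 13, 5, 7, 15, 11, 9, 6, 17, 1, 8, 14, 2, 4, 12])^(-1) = [0, 12, 15, 3, 16, 5, 10, 6, 13, 9, 2, 8, 17, 4, 14, 7, 1, 11]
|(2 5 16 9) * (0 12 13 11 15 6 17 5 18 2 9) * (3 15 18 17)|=9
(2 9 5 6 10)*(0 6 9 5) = (0 6 10 2 5 9) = [6, 1, 5, 3, 4, 9, 10, 7, 8, 0, 2]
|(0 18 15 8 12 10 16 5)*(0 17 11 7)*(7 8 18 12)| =|(0 12 10 16 5 17 11 8 7)(15 18)| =18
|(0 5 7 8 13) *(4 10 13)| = |(0 5 7 8 4 10 13)| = 7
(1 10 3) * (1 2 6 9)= [0, 10, 6, 2, 4, 5, 9, 7, 8, 1, 3]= (1 10 3 2 6 9)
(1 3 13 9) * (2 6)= (1 3 13 9)(2 6)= [0, 3, 6, 13, 4, 5, 2, 7, 8, 1, 10, 11, 12, 9]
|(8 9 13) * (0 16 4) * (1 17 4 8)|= 8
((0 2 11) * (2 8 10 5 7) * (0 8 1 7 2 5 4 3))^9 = ((0 1 7 5 2 11 8 10 4 3))^9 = (0 3 4 10 8 11 2 5 7 1)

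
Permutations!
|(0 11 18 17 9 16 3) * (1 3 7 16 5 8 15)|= |(0 11 18 17 9 5 8 15 1 3)(7 16)|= 10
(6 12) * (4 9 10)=[0, 1, 2, 3, 9, 5, 12, 7, 8, 10, 4, 11, 6]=(4 9 10)(6 12)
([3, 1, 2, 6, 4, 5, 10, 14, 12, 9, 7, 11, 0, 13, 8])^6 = (0 8 7 6)(3 12 14 10)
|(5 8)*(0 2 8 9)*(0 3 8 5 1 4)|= 8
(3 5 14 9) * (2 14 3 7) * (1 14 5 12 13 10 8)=[0, 14, 5, 12, 4, 3, 6, 2, 1, 7, 8, 11, 13, 10, 9]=(1 14 9 7 2 5 3 12 13 10 8)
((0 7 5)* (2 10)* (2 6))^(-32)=((0 7 5)(2 10 6))^(-32)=(0 7 5)(2 10 6)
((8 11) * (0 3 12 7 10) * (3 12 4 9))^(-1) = (0 10 7 12)(3 9 4)(8 11)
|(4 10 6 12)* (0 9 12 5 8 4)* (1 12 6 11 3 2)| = |(0 9 6 5 8 4 10 11 3 2 1 12)| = 12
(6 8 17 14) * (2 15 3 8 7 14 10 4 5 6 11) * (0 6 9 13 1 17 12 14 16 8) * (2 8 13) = (0 6 7 16 13 1 17 10 4 5 9 2 15 3)(8 12 14 11) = [6, 17, 15, 0, 5, 9, 7, 16, 12, 2, 4, 8, 14, 1, 11, 3, 13, 10]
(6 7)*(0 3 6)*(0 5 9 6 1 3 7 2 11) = (0 7 5 9 6 2 11)(1 3) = [7, 3, 11, 1, 4, 9, 2, 5, 8, 6, 10, 0]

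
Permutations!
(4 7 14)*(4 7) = (7 14) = [0, 1, 2, 3, 4, 5, 6, 14, 8, 9, 10, 11, 12, 13, 7]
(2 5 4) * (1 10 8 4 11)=[0, 10, 5, 3, 2, 11, 6, 7, 4, 9, 8, 1]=(1 10 8 4 2 5 11)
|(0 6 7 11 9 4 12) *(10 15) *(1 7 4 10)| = |(0 6 4 12)(1 7 11 9 10 15)| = 12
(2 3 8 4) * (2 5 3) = (3 8 4 5) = [0, 1, 2, 8, 5, 3, 6, 7, 4]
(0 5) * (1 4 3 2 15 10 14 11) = [5, 4, 15, 2, 3, 0, 6, 7, 8, 9, 14, 1, 12, 13, 11, 10] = (0 5)(1 4 3 2 15 10 14 11)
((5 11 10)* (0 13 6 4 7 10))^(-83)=((0 13 6 4 7 10 5 11))^(-83)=(0 10 6 11 7 13 5 4)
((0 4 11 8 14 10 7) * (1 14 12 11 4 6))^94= (0 10 1)(6 7 14)(8 12 11)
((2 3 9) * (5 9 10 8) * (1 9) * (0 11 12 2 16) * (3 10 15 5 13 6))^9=(0 15 10 16 3 2 9 6 12 1 13 11 5 8)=((0 11 12 2 10 8 13 6 3 15 5 1 9 16))^9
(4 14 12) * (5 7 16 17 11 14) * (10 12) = (4 5 7 16 17 11 14 10 12) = [0, 1, 2, 3, 5, 7, 6, 16, 8, 9, 12, 14, 4, 13, 10, 15, 17, 11]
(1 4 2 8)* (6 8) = [0, 4, 6, 3, 2, 5, 8, 7, 1] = (1 4 2 6 8)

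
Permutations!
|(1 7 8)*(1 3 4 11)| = |(1 7 8 3 4 11)| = 6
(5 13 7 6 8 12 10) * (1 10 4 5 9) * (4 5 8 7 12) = (1 10 9)(4 8)(5 13 12)(6 7) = [0, 10, 2, 3, 8, 13, 7, 6, 4, 1, 9, 11, 5, 12]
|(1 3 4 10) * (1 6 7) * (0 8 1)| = 8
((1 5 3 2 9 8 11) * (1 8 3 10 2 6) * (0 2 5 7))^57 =((0 2 9 3 6 1 7)(5 10)(8 11))^57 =(0 2 9 3 6 1 7)(5 10)(8 11)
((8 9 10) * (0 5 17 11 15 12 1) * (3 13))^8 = (0 5 17 11 15 12 1)(8 10 9)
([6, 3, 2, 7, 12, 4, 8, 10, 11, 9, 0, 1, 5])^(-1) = (0 10 7 3 1 11 8 6)(4 5 12)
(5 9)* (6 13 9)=(5 6 13 9)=[0, 1, 2, 3, 4, 6, 13, 7, 8, 5, 10, 11, 12, 9]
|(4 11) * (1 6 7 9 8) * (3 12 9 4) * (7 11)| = 14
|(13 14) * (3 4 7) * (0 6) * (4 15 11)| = 10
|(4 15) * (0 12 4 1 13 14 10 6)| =|(0 12 4 15 1 13 14 10 6)| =9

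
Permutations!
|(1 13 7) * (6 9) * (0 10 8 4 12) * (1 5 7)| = |(0 10 8 4 12)(1 13)(5 7)(6 9)| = 10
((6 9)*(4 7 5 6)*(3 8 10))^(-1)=((3 8 10)(4 7 5 6 9))^(-1)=(3 10 8)(4 9 6 5 7)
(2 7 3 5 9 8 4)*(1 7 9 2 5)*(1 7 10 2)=(1 10 2 9 8 4 5)(3 7)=[0, 10, 9, 7, 5, 1, 6, 3, 4, 8, 2]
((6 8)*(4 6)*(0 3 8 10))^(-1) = (0 10 6 4 8 3)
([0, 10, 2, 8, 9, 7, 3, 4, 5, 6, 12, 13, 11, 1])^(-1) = (1 13 11 12 10)(3 6 9 4 7 5 8)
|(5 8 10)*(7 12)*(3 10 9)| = 10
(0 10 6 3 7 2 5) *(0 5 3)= (0 10 6)(2 3 7)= [10, 1, 3, 7, 4, 5, 0, 2, 8, 9, 6]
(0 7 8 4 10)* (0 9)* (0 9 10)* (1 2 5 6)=(10)(0 7 8 4)(1 2 5 6)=[7, 2, 5, 3, 0, 6, 1, 8, 4, 9, 10]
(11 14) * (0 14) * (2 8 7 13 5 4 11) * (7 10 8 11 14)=(0 7 13 5 4 14 2 11)(8 10)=[7, 1, 11, 3, 14, 4, 6, 13, 10, 9, 8, 0, 12, 5, 2]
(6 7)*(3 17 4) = (3 17 4)(6 7) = [0, 1, 2, 17, 3, 5, 7, 6, 8, 9, 10, 11, 12, 13, 14, 15, 16, 4]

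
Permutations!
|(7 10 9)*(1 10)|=4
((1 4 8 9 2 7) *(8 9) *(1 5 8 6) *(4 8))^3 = ((1 8 6)(2 7 5 4 9))^3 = (2 4 7 9 5)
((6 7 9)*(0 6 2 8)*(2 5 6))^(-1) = (0 8 2)(5 9 7 6)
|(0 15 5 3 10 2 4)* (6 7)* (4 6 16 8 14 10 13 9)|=7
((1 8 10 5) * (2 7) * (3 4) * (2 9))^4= ((1 8 10 5)(2 7 9)(3 4))^4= (10)(2 7 9)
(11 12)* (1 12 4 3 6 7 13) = (1 12 11 4 3 6 7 13) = [0, 12, 2, 6, 3, 5, 7, 13, 8, 9, 10, 4, 11, 1]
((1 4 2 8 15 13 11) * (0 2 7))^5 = (0 11 2 1 8 4 15 7 13)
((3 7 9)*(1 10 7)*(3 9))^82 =(1 7)(3 10)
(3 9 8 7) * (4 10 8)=(3 9 4 10 8 7)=[0, 1, 2, 9, 10, 5, 6, 3, 7, 4, 8]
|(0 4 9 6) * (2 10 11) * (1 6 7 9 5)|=30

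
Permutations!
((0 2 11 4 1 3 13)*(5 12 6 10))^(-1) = (0 13 3 1 4 11 2)(5 10 6 12)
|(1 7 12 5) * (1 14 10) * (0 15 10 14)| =7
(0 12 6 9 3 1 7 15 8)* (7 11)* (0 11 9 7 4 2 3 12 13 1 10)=[13, 9, 3, 10, 2, 5, 7, 15, 11, 12, 0, 4, 6, 1, 14, 8]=(0 13 1 9 12 6 7 15 8 11 4 2 3 10)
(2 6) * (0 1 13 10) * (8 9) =(0 1 13 10)(2 6)(8 9) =[1, 13, 6, 3, 4, 5, 2, 7, 9, 8, 0, 11, 12, 10]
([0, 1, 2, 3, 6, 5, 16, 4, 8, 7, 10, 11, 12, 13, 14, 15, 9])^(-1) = [0, 1, 2, 3, 7, 5, 4, 9, 8, 16, 10, 11, 12, 13, 14, 15, 6]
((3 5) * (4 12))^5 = ((3 5)(4 12))^5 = (3 5)(4 12)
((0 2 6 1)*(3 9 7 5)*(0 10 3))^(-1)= (0 5 7 9 3 10 1 6 2)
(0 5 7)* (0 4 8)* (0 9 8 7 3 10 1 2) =(0 5 3 10 1 2)(4 7)(8 9) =[5, 2, 0, 10, 7, 3, 6, 4, 9, 8, 1]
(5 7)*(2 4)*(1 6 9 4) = (1 6 9 4 2)(5 7) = [0, 6, 1, 3, 2, 7, 9, 5, 8, 4]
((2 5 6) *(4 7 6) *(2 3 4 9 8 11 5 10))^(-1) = ((2 10)(3 4 7 6)(5 9 8 11))^(-1) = (2 10)(3 6 7 4)(5 11 8 9)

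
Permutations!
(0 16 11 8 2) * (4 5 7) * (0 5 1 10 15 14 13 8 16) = (1 10 15 14 13 8 2 5 7 4)(11 16) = [0, 10, 5, 3, 1, 7, 6, 4, 2, 9, 15, 16, 12, 8, 13, 14, 11]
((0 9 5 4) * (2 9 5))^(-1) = (0 4 5)(2 9)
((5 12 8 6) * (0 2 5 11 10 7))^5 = ((0 2 5 12 8 6 11 10 7))^5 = (0 6 2 11 5 10 12 7 8)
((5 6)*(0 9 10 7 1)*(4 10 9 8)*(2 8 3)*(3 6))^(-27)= (0 3 4 1 5 8 7 6 2 10)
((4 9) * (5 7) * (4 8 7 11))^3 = (4 7)(5 9)(8 11)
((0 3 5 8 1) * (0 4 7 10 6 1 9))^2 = ((0 3 5 8 9)(1 4 7 10 6))^2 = (0 5 9 3 8)(1 7 6 4 10)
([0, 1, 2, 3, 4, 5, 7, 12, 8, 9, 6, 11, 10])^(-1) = (6 10 12 7)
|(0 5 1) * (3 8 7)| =3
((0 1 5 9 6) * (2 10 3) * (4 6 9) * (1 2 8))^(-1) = ((0 2 10 3 8 1 5 4 6))^(-1) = (0 6 4 5 1 8 3 10 2)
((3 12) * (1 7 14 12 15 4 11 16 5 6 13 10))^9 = (1 5 15 7 6 4 14 13 11 12 10 16 3)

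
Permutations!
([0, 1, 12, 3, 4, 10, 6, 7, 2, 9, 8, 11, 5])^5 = (12)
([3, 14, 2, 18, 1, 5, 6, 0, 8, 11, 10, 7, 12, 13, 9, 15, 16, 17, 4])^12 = [4, 11, 2, 1, 9, 5, 6, 18, 8, 0, 10, 3, 12, 13, 7, 15, 16, 17, 14]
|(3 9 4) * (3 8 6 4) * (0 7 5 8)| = |(0 7 5 8 6 4)(3 9)| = 6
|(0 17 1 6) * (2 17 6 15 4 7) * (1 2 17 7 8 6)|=6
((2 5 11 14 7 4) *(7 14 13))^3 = (14)(2 13)(4 11)(5 7)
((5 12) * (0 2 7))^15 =(5 12)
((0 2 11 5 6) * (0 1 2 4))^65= ((0 4)(1 2 11 5 6))^65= (11)(0 4)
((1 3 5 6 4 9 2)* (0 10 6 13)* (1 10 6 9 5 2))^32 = (0 4 13 6 5)(1 2 9 3 10)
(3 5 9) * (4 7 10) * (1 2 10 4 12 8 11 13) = (1 2 10 12 8 11 13)(3 5 9)(4 7) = [0, 2, 10, 5, 7, 9, 6, 4, 11, 3, 12, 13, 8, 1]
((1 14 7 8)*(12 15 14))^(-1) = (1 8 7 14 15 12)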